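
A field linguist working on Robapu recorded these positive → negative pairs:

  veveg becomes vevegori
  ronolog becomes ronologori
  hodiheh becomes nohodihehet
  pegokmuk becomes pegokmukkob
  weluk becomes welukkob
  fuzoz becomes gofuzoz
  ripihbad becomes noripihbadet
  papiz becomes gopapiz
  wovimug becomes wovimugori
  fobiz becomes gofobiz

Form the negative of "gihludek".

"gihludek" ends in -k. The stems ending in -k (weluk → welukkob, pegokmuk → pegokmukkob) double the final consonant and add -ob.
So gihludek → gihludekkob.

gihludekkob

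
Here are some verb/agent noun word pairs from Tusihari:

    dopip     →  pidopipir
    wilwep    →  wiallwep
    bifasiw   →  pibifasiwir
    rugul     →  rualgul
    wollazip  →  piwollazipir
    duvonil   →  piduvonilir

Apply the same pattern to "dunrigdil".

pidunrigdilir

dopip and wilwep both end in -p yet inflect differently (pidopipir, wiallwep), so the final letter is not what conditions the rule; the last vowel is.
"dunrigdil" has last vowel 'i'. The stems whose last vowel is 'i' (bifasiw → pibifasiwir, dopip → pidopipir, wollazip → piwollazipir) add pi- … -ir around the stem.
The other pattern: stems whose last vowel is 'e' or 'u' insert -al- after the first vowel.
So dunrigdil → pidunrigdilir.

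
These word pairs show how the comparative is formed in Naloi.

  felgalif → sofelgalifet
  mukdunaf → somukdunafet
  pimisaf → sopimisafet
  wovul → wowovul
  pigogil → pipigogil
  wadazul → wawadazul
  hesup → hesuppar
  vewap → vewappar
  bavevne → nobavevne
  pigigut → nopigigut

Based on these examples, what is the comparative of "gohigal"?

gogohigal

felgalif and pigogil both have last vowel 'i' yet inflect differently (sofelgalifet, pipigogil), so the last vowel is not what conditions the rule; the final letter is.
"gohigal" ends in -l. The stems ending in -l (wovul → wowovul, pigogil → pipigogil, wadazul → wawadazul) repeat the first consonant+vowel as a prefix.
So gohigal → gogohigal.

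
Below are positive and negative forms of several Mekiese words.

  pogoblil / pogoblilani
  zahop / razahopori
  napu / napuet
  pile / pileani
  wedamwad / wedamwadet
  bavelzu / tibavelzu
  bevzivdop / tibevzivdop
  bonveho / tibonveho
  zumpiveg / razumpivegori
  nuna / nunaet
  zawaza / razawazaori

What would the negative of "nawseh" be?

zahop and bevzivdop both end in -p yet inflect differently (razahopori, tibevzivdop), so the final letter is not what conditions the rule; the first letter is.
"nawseh" begins with n-. The stems beginning with n- (nuna → nunaet, napu → napuet) add -et.
The other patterns: stems beginning with z- add ra- … -ori around the stem; stems beginning with p- add -ani; stems beginning with b- add the prefix ti-.
So nawseh → nawsehet.

nawsehet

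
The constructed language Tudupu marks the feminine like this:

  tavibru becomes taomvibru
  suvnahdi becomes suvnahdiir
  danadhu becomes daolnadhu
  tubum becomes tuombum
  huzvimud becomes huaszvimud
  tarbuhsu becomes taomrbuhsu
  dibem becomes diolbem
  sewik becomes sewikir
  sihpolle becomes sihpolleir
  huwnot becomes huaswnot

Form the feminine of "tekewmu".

teomkewmu

tubum and dibem both end in -m yet inflect differently (tuombum, diolbem), so the final letter is not what conditions the rule; the first letter is.
"tekewmu" begins with t-. The stems beginning with t- (tubum → tuombum, tarbuhsu → taomrbuhsu, tavibru → taomvibru) insert -om- after the first vowel.
The other patterns: stems beginning with d- insert -ol- after the first vowel; stems beginning with s- add -ir; stems beginning with h- insert -as- after the first vowel.
So tekewmu → teomkewmu.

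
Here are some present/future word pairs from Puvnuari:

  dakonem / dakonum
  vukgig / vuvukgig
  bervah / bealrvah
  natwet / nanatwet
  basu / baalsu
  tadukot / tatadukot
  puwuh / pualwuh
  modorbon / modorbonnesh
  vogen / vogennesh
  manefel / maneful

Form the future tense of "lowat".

lolowat

modorbon and tadukot both have last vowel 'o' yet inflect differently (modorbonnesh, tatadukot), so the last vowel is not what conditions the rule; the final letter is.
"lowat" ends in -t. The stems ending in -t (tadukot → tatadukot, natwet → nanatwet) repeat the first consonant+vowel as a prefix.
So lowat → lolowat.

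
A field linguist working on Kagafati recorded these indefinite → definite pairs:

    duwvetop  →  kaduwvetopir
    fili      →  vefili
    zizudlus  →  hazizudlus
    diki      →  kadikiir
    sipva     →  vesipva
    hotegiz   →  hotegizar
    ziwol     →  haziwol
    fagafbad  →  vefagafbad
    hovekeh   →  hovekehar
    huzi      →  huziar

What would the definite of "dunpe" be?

kadunpeir

huzi and diki both end in -i yet inflect differently (huziar, kadikiir), so the final letter is not what conditions the rule; the first letter is.
"dunpe" begins with d-. The stems beginning with d- (diki → kadikiir, duwvetop → kaduwvetopir) add ka- … -ir around the stem.
The other patterns: stems beginning with h- add -ar; stems beginning with z- add the prefix ha-; stems beginning with f- or s- add the prefix ve-.
So dunpe → kadunpeir.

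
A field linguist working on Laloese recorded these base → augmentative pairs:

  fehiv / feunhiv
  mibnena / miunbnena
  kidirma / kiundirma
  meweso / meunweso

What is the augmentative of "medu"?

Every pair shown (fehiv → feunhiv, mibnena → miunbnena, kidirma → kiundirma, …) follows the same rule: insert -un- after the first vowel.
So medu → meundu.

meundu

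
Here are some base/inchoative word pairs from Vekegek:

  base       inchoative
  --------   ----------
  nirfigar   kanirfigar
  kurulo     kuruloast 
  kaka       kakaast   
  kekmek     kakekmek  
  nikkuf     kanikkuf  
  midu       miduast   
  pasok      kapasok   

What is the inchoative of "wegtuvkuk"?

nikkuf and midu both have last vowel 'u' yet inflect differently (kanikkuf, miduast), so the last vowel is not what conditions the rule; whether the stem ends in a vowel or a consonant is.
"wegtuvkuk" ends in a consonant. The stems ending in a consonant (nirfigar → kanirfigar, nikkuf → kanikkuf, kekmek → kakekmek) add the prefix ka-.
The other pattern: stems ending in a vowel add -ast.
So wegtuvkuk → kawegtuvkuk.

kawegtuvkuk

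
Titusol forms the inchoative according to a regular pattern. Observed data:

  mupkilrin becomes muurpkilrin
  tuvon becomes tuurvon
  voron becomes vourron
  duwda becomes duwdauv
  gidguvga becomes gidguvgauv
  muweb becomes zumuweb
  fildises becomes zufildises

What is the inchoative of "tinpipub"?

zutinpipub

mupkilrin and muweb both begin with m- yet inflect differently (muurpkilrin, zumuweb), so the first letter is not what conditions the rule; the final letter is.
"tinpipub" ends in -b. The one such stem in the data (muweb → zumuweb) adds the prefix zu-, so the same rule applies.
The other patterns: stems ending in -n insert -ur- after the first vowel; stems ending in -a add -uv.
So tinpipub → zutinpipub.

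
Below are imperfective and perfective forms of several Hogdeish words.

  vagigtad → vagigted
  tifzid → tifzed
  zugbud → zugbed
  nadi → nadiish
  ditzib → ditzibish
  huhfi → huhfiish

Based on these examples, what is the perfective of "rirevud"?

rireved

"rirevud" ends in -d. The stems ending in -d (vagigtad → vagigted, tifzid → tifzed, zugbud → zugbed) change the last vowel to 'e'.
So rirevud → rireved.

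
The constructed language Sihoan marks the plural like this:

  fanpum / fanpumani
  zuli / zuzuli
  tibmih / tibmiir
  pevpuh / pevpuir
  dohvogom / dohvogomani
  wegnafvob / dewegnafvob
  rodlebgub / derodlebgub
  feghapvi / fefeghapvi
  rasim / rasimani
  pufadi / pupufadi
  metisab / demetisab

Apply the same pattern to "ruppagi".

ruruppagi

rasim and tibmih both have last vowel 'i' yet inflect differently (rasimani, tibmiir), so the last vowel is not what conditions the rule; the final letter is.
"ruppagi" ends in -i. The stems ending in -i (pufadi → pupufadi, feghapvi → fefeghapvi, zuli → zuzuli) repeat the first consonant+vowel as a prefix.
The other patterns: stems ending in -m add -ani; stems ending in -h drop the final letter and add -ir; stems ending in -b add the prefix de-.
So ruppagi → ruruppagi.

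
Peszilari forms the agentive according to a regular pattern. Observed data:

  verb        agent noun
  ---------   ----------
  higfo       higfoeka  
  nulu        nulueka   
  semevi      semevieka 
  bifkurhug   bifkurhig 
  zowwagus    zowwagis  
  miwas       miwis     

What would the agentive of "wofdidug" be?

wofdidig

nulu and bifkurhug both have last vowel 'u' yet inflect differently (nulueka, bifkurhig), so the last vowel is not what conditions the rule; whether the stem ends in a vowel or a consonant is.
"wofdidug" ends in a consonant. The stems ending in a consonant (bifkurhug → bifkurhig, zowwagus → zowwagis, miwas → miwis) change the last vowel to 'i'.
So wofdidug → wofdidig.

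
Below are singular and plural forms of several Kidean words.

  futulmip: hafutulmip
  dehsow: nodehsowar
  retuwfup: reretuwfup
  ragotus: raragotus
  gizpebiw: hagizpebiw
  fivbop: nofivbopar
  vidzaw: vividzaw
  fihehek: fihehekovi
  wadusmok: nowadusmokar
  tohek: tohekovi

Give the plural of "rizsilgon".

norizsilgonar

futulmip and fivbop both end in -p yet inflect differently (hafutulmip, nofivbopar), so the final letter is not what conditions the rule; the last vowel is.
"rizsilgon" has last vowel 'o'. The stems whose last vowel is 'o' (fivbop → nofivbopar, dehsow → nodehsowar, wadusmok → nowadusmokar) add no- … -ar around the stem.
So rizsilgon → norizsilgonar.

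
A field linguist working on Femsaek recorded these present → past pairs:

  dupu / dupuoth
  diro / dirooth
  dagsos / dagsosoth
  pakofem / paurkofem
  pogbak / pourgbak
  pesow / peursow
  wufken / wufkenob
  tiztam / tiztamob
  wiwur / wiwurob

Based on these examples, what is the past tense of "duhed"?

duhedoth

pakofem and tiztam both end in -m yet inflect differently (paurkofem, tiztamob), so the final letter is not what conditions the rule; the first letter is.
"duhed" begins with d-. The stems beginning with d- (dupu → dupuoth, diro → dirooth, dagsos → dagsosoth) add -oth.
So duhed → duhedoth.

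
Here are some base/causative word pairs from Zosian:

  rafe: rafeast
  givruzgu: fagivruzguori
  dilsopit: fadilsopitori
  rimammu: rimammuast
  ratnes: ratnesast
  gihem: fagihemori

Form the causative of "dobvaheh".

"dobvaheh" begins with d-. The one such stem in the data (dilsopit → fadilsopitori) adds fa- … -ori around the stem, so the same rule applies.
So dobvaheh → fadobvahehori.

fadobvahehori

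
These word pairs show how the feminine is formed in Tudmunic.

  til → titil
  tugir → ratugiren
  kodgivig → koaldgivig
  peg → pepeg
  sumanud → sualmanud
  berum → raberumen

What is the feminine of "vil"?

vivil

peg and kodgivig both end in -g yet inflect differently (pepeg, koaldgivig), so the final letter is not what conditions the rule; the number of vowels is.
"vil" has 1 vowel. The stems with 1 vowel (til → titil, peg → pepeg) repeat the first consonant+vowel as a prefix.
The other patterns: stems with 2 vowels add ra- … -en around the stem; stems with 3 vowels insert -al- after the first vowel.
So vil → vivil.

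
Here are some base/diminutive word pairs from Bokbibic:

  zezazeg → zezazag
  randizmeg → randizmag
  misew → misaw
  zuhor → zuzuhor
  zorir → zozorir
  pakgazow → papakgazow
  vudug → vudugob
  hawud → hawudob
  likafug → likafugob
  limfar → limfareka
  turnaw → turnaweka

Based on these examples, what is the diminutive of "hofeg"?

misew and pakgazow both end in -w yet inflect differently (misaw, papakgazow), so the final letter is not what conditions the rule; the last vowel is.
"hofeg" has last vowel 'e'. The stems whose last vowel is 'e' (zezazeg → zezazag, randizmeg → randizmag, misew → misaw) change the last vowel to 'a'.
So hofeg → hofag.

hofag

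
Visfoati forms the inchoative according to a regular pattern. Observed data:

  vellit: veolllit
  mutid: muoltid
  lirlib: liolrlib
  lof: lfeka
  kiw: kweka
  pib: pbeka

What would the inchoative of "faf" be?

"faf" has 1 vowel. The stems with 1 vowel (pib → pbeka, lof → lfeka, kiw → kweka) delete the last vowel and add -eka.
The other pattern: stems with 2 vowels insert -ol- after the first vowel.
So faf → ffeka.

ffeka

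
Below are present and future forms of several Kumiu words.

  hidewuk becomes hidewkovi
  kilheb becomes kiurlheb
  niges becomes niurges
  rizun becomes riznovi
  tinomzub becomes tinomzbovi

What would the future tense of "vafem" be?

tinomzub and kilheb both end in -b yet inflect differently (tinomzbovi, kiurlheb), so the final letter is not what conditions the rule; the last vowel is.
"vafem" has last vowel 'e'. The stems whose last vowel is 'e' (niges → niurges, kilheb → kiurlheb) insert -ur- after the first vowel.
The other pattern: stems whose last vowel is 'u' delete the last vowel and add -ovi.
So vafem → vaurfem.

vaurfem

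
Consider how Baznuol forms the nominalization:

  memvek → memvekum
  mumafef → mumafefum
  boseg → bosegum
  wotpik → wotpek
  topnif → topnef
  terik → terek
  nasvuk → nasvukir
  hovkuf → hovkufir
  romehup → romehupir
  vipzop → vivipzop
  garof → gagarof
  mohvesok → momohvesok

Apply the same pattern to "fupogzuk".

fupogzukir

memvek and wotpik both end in -k yet inflect differently (memvekum, wotpek), so the final letter is not what conditions the rule; the last vowel is.
"fupogzuk" has last vowel 'u'. The stems whose last vowel is 'u' (nasvuk → nasvukir, hovkuf → hovkufir, romehup → romehupir) add -ir.
The other patterns: stems whose last vowel is 'e' add -um; stems whose last vowel is 'i' change the last vowel to 'e'; stems whose last vowel is 'o' repeat the first consonant+vowel as a prefix.
So fupogzuk → fupogzukir.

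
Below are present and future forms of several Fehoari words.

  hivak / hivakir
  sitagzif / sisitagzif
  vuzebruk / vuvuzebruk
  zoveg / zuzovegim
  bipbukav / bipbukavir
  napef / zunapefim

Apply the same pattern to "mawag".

mawagir

napef and sitagzif both end in -f yet inflect differently (zunapefim, sisitagzif), so the final letter is not what conditions the rule; the last vowel is.
"mawag" has last vowel 'a'. The stems whose last vowel is 'a' (bipbukav → bipbukavir, hivak → hivakir) add -ir.
So mawag → mawagir.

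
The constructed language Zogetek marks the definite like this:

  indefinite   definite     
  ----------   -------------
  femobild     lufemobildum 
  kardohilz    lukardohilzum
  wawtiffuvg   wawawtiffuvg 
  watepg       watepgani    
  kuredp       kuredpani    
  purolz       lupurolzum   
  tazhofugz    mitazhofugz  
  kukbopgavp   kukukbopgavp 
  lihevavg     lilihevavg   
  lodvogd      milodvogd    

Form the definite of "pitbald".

femobild and lodvogd both end in -d yet inflect differently (lufemobildum, milodvogd), so the final letter is not what conditions the rule; the second-to-last letter is.
"pitbald" has second-to-last letter 'l'. The stems whose second-to-last letter is 'l' (kardohilz → lukardohilzum, femobild → lufemobildum, purolz → lupurolzum) add lu- … -um around the stem.
The other patterns: stems whose second-to-last letter is 'v' repeat the first consonant+vowel as a prefix; stems whose second-to-last letter is 'g' add the prefix mi-; stems whose second-to-last letter is 'd' or 'p' add -ani.
So pitbald → lupitbaldum.

lupitbaldum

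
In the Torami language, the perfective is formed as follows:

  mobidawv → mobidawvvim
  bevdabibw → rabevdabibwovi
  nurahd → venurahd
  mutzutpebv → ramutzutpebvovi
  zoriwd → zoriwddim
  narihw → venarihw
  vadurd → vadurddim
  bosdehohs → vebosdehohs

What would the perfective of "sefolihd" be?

vesefolihd

bevdabibw and narihw both end in -w yet inflect differently (rabevdabibwovi, venarihw), so the final letter is not what conditions the rule; the second-to-last letter is.
"sefolihd" has second-to-last letter 'h'. The stems whose second-to-last letter is 'h' (narihw → venarihw, bosdehohs → vebosdehohs, nurahd → venurahd) add the prefix ve-.
The other patterns: stems whose second-to-last letter is 'b' add ra- … -ovi around the stem; stems whose second-to-last letter is 'r' or 'w' double the final consonant and add -im.
So sefolihd → vesefolihd.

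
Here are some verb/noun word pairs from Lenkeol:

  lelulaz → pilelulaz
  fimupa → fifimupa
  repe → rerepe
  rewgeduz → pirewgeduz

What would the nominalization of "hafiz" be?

"hafiz" ends in a consonant. The stems ending in a consonant (lelulaz → pilelulaz, rewgeduz → pirewgeduz) add the prefix pi-.
The other pattern: stems ending in a vowel repeat the first consonant+vowel as a prefix.
So hafiz → pihafiz.

pihafiz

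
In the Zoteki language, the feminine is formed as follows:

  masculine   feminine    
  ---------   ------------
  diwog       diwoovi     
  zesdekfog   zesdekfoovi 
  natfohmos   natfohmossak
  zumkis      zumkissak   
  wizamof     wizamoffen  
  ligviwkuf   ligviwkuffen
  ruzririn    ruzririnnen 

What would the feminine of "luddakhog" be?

diwog and natfohmos both have last vowel 'o' yet inflect differently (diwoovi, natfohmossak), so the last vowel is not what conditions the rule; the final letter is.
"luddakhog" ends in -g. The stems ending in -g (diwog → diwoovi, zesdekfog → zesdekfoovi) drop the final letter and add -ovi.
So luddakhog → luddakhoovi.

luddakhoovi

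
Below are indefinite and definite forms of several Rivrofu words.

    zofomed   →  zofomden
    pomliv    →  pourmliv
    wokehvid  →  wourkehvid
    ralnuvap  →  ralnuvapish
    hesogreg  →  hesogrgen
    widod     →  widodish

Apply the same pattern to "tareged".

wokehvid and widod both end in -d yet inflect differently (wourkehvid, widodish), so the final letter is not what conditions the rule; the last vowel is.
"tareged" has last vowel 'e'. The stems whose last vowel is 'e' (zofomed → zofomden, hesogreg → hesogrgen) delete the last vowel and add -en.
So tareged → taregden.

taregden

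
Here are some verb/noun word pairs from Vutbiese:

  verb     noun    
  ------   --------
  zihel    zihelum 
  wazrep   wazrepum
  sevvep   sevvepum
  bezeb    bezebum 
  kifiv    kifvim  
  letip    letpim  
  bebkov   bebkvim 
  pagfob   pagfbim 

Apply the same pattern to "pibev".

pibevum

wazrep and letip both end in -p yet inflect differently (wazrepum, letpim), so the final letter is not what conditions the rule; the last vowel is.
"pibev" has last vowel 'e'. The stems whose last vowel is 'e' (zihel → zihelum, wazrep → wazrepum, sevvep → sevvepum) add -um.
The other pattern: stems whose last vowel is 'i' or 'o' delete the last vowel and add -im.
So pibev → pibevum.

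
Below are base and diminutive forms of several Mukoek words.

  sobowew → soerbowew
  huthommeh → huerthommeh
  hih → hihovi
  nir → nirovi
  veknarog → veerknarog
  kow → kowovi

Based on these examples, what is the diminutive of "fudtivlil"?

"fudtivlil" has 3 vowels. The stems with 3 vowels (huthommeh → huerthommeh, veknarog → veerknarog, sobowew → soerbowew) insert -er- after the first vowel.
The other pattern: stems with 1 vowel add -ovi.
So fudtivlil → fuerdtivlil.

fuerdtivlil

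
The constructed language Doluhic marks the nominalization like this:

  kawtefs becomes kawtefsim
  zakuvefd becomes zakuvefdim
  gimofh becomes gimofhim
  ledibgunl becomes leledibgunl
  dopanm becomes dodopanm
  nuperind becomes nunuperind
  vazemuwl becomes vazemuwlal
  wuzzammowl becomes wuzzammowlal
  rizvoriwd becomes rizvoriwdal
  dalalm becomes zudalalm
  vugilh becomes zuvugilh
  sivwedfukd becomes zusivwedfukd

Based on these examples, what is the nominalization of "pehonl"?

pepehonl

zakuvefd and nuperind both end in -d yet inflect differently (zakuvefdim, nunuperind), so the final letter is not what conditions the rule; the second-to-last letter is.
"pehonl" has second-to-last letter 'n'. The stems whose second-to-last letter is 'n' (ledibgunl → leledibgunl, dopanm → dodopanm, nuperind → nunuperind) repeat the first consonant+vowel as a prefix.
The other patterns: stems whose second-to-last letter is 'f' add -im; stems whose second-to-last letter is 'w' add -al; stems whose second-to-last letter is 'k' or 'l' add the prefix zu-.
So pehonl → pepehonl.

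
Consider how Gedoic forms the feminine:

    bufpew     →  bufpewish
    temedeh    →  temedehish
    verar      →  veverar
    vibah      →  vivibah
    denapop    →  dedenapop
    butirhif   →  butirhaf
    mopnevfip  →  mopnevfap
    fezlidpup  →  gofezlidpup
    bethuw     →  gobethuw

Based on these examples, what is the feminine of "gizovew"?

gizovewish

temedeh and vibah both end in -h yet inflect differently (temedehish, vivibah), so the final letter is not what conditions the rule; the last vowel is.
"gizovew" has last vowel 'e'. The stems whose last vowel is 'e' (bufpew → bufpewish, temedeh → temedehish) add -ish.
The other patterns: stems whose last vowel is 'a' or 'o' repeat the first consonant+vowel as a prefix; stems whose last vowel is 'i' change the last vowel to 'a'; stems whose last vowel is 'u' add the prefix go-.
So gizovew → gizovewish.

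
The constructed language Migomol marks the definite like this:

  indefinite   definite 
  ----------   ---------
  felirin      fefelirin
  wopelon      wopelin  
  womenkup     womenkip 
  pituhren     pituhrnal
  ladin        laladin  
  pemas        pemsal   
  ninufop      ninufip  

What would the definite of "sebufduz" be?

sebufdiz

"sebufduz" has last vowel 'u'. The one such stem in the data (womenkup → womenkip) changes the last vowel to 'i' (as do ninufop, wopelon), so the same rule applies.
So sebufduz → sebufdiz.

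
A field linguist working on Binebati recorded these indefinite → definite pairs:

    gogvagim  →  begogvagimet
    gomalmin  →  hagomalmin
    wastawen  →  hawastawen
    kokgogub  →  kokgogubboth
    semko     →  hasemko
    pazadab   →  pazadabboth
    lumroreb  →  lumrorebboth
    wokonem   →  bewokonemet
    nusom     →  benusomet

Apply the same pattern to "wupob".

wupobboth

lumroreb and wokonem both have last vowel 'e' yet inflect differently (lumrorebboth, bewokonemet), so the last vowel is not what conditions the rule; the final letter is.
"wupob" ends in -b. The stems ending in -b (pazadab → pazadabboth, kokgogub → kokgogubboth, lumroreb → lumrorebboth) double the final consonant and add -oth.
The other patterns: stems ending in -m add be- … -et around the stem; stems ending in -n or -o add the prefix ha-.
So wupob → wupobboth.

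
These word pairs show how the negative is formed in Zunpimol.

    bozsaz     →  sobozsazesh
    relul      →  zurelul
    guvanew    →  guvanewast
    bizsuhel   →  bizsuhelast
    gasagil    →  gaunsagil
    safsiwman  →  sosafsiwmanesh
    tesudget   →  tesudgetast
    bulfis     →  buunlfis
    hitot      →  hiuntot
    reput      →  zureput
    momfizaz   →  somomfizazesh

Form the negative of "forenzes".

relul and bizsuhel both end in -l yet inflect differently (zurelul, bizsuhelast), so the final letter is not what conditions the rule; the last vowel is.
"forenzes" has last vowel 'e'. The stems whose last vowel is 'e' (bizsuhel → bizsuhelast, guvanew → guvanewast, tesudget → tesudgetast) add -ast.
The other patterns: stems whose last vowel is 'a' add so- … -esh around the stem; stems whose last vowel is 'u' add the prefix zu-; stems whose last vowel is 'i' or 'o' insert -un- after the first vowel.
So forenzes → forenzesast.

forenzesast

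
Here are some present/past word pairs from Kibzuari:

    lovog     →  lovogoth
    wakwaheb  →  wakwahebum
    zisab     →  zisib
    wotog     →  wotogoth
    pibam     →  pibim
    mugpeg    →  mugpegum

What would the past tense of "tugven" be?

tugvenum

"tugven" has last vowel 'e'. The stems whose last vowel is 'e' (mugpeg → mugpegum, wakwaheb → wakwahebum) add -um.
The other patterns: stems whose last vowel is 'o' add -oth; stems whose last vowel is 'a' change the last vowel to 'i'.
So tugven → tugvenum.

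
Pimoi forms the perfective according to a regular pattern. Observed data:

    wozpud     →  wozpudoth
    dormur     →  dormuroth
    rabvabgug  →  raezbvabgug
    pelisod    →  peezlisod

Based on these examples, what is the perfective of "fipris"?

"fipris" has 2 vowels. The stems with 2 vowels (wozpud → wozpudoth, dormur → dormuroth) add -oth.
The other pattern: stems with 3 vowels insert -ez- after the first vowel.
So fipris → fiprisoth.

fiprisoth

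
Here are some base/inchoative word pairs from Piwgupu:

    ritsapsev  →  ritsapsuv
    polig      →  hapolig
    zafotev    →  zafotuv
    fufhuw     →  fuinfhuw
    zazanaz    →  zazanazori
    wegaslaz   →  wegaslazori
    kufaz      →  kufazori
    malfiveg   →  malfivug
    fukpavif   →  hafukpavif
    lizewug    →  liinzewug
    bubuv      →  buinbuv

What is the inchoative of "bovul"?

boinvul

"bovul" has last vowel 'u'. The stems whose last vowel is 'u' (fufhuw → fuinfhuw, bubuv → buinbuv, lizewug → liinzewug) insert -in- after the first vowel.
So bovul → boinvul.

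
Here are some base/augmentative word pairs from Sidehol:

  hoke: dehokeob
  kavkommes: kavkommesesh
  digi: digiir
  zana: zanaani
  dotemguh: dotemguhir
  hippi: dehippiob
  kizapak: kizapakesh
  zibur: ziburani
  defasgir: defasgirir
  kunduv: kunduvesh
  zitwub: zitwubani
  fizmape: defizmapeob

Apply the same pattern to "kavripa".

kavripaesh

defasgir and zibur both end in -r yet inflect differently (defasgirir, ziburani), so the final letter is not what conditions the rule; the first letter is.
"kavripa" begins with k-. The stems beginning with k- (kizapak → kizapakesh, kavkommes → kavkommesesh, kunduv → kunduvesh) add -esh.
So kavripa → kavripaesh.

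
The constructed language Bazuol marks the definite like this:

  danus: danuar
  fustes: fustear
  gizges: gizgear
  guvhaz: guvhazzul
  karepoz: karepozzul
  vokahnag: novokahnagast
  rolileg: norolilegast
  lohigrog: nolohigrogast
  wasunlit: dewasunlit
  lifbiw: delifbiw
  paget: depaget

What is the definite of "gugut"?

degugut

guvhaz and vokahnag both have last vowel 'a' yet inflect differently (guvhazzul, novokahnagast), so the last vowel is not what conditions the rule; the final letter is.
"gugut" ends in -t. The stems ending in -t (wasunlit → dewasunlit, paget → depaget) add the prefix de-.
So gugut → degugut.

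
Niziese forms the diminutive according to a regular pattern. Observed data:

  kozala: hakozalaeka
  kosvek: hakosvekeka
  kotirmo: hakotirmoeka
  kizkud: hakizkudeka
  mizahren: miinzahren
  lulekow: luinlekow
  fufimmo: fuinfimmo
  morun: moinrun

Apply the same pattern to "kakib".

hakakibeka

"kakib" begins with k-. The stems beginning with k- (kozala → hakozalaeka, kosvek → hakosvekeka, kotirmo → hakotirmoeka) add ha- … -eka around the stem.
The other pattern: stems beginning with f-, l- or m- insert -in- after the first vowel.
So kakib → hakakibeka.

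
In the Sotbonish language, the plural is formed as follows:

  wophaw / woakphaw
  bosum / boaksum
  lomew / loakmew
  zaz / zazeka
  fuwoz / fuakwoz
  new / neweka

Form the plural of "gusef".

guaksef

new and lomew both end in -w yet inflect differently (neweka, loakmew), so the final letter is not what conditions the rule; the number of vowels is.
"gusef" has 2 vowels. The stems with 2 vowels (bosum → boaksum, lomew → loakmew, fuwoz → fuakwoz) insert -ak- after the first vowel.
So gusef → guaksef.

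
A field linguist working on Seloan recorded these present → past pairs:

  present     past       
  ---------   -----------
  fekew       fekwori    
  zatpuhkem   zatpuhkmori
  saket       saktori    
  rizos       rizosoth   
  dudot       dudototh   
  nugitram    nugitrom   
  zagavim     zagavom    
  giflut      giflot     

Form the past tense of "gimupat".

saket and dudot both end in -t yet inflect differently (saktori, dudototh), so the final letter is not what conditions the rule; the last vowel is.
"gimupat" has last vowel 'a'. The one such stem in the data (nugitram → nugitrom) changes the last vowel to 'o' (as do zagavim, giflut), so the same rule applies.
So gimupat → gimupot.

gimupot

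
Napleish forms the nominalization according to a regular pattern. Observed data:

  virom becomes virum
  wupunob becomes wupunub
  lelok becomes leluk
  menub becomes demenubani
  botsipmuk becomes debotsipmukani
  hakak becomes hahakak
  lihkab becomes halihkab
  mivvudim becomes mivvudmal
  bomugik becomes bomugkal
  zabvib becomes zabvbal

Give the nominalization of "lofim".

lofmal

wupunob and menub both end in -b yet inflect differently (wupunub, demenubani), so the final letter is not what conditions the rule; the last vowel is.
"lofim" has last vowel 'i'. The stems whose last vowel is 'i' (mivvudim → mivvudmal, bomugik → bomugkal, zabvib → zabvbal) delete the last vowel and add -al.
The other patterns: stems whose last vowel is 'o' change the last vowel to 'u'; stems whose last vowel is 'u' add de- … -ani around the stem; stems whose last vowel is 'a' add the prefix ha-.
So lofim → lofmal.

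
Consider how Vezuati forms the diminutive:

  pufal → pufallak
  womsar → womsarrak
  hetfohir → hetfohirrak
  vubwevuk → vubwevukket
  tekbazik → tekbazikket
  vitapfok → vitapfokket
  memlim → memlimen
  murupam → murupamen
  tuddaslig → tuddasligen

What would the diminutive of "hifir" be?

hetfohir and tekbazik both have last vowel 'i' yet inflect differently (hetfohirrak, tekbazikket), so the last vowel is not what conditions the rule; the final letter is.
"hifir" ends in -r. The stems ending in -r (womsar → womsarrak, hetfohir → hetfohirrak) double the final consonant and add -ak.
The other patterns: stems ending in -k double the final consonant and add -et; stems ending in -g or -m add -en.
So hifir → hifirrak.

hifirrak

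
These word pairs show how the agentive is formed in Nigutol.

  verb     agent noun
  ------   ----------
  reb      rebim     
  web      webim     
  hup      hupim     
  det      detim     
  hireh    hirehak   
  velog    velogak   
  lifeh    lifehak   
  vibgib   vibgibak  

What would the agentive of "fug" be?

fugim

reb and vibgib both end in -b yet inflect differently (rebim, vibgibak), so the final letter is not what conditions the rule; the number of vowels is.
"fug" has 1 vowel. The stems with 1 vowel (reb → rebim, web → webim, det → detim) add -im.
The other pattern: stems with 2 vowels add -ak.
So fug → fugim.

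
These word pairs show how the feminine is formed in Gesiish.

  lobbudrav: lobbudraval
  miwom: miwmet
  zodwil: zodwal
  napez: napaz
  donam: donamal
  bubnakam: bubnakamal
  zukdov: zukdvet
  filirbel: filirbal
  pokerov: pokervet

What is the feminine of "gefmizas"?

gefmizasal

miwom and donam both end in -m yet inflect differently (miwmet, donamal), so the final letter is not what conditions the rule; the last vowel is.
"gefmizas" has last vowel 'a'. The stems whose last vowel is 'a' (donam → donamal, bubnakam → bubnakamal, lobbudrav → lobbudraval) add -al.
So gefmizas → gefmizasal.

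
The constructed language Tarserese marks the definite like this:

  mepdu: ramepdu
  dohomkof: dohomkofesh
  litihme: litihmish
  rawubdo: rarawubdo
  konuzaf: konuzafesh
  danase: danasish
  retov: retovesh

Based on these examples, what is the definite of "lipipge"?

lipipgish

"lipipge" ends in -e. The stems ending in -e (litihme → litihmish, danase → danasish) drop the final letter and add -ish.
The other patterns: stems ending in -f or -v add -esh; stems ending in -o or -u add the prefix ra-.
So lipipge → lipipgish.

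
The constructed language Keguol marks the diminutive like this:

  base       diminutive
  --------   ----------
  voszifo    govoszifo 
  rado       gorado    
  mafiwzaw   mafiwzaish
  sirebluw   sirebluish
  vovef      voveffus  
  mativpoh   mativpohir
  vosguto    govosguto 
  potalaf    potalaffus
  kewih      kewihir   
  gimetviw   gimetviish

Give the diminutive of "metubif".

metubiffus

mafiwzaw and potalaf both have last vowel 'a' yet inflect differently (mafiwzaish, potalaffus), so the last vowel is not what conditions the rule; the final letter is.
"metubif" ends in -f. The stems ending in -f (vovef → voveffus, potalaf → potalaffus) double the final consonant and add -us.
So metubif → metubiffus.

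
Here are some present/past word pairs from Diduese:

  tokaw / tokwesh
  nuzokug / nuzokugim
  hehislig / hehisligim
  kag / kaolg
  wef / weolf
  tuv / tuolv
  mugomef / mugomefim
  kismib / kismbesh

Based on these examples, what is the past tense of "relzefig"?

kag and hehislig both end in -g yet inflect differently (kaolg, hehisligim), so the final letter is not what conditions the rule; the number of vowels is.
"relzefig" has 3 vowels. The stems with 3 vowels (hehislig → hehisligim, nuzokug → nuzokugim, mugomef → mugomefim) add -im.
The other patterns: stems with 1 vowel insert -ol- after the first vowel; stems with 2 vowels delete the last vowel and add -esh.
So relzefig → relzefigim.

relzefigim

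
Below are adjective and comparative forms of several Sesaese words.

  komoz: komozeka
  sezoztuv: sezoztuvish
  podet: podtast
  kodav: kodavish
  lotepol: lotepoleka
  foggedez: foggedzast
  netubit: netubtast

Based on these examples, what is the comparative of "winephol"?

winepholeka

"winephol" has last vowel 'o'. The stems whose last vowel is 'o' (lotepol → lotepoleka, komoz → komozeka) add -eka.
So winephol → winepholeka.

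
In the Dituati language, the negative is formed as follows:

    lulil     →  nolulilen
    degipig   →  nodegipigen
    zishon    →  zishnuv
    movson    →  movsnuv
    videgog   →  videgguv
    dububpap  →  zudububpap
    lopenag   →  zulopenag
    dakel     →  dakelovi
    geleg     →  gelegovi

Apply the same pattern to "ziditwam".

"ziditwam" has last vowel 'a'. The stems whose last vowel is 'a' (dububpap → zudububpap, lopenag → zulopenag) add the prefix zu-.
So ziditwam → zuziditwam.

zuziditwam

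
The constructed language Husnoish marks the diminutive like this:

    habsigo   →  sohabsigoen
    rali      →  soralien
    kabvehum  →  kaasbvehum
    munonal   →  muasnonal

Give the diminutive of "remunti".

habsigo and munonal both have 3 vowels yet inflect differently (sohabsigoen, muasnonal), so the number of vowels is not what conditions the rule; whether the stem ends in a vowel or a consonant is.
"remunti" ends in a vowel. The stems ending in a vowel (habsigo → sohabsigoen, rali → soralien) add so- … -en around the stem.
So remunti → soremuntien.

soremuntien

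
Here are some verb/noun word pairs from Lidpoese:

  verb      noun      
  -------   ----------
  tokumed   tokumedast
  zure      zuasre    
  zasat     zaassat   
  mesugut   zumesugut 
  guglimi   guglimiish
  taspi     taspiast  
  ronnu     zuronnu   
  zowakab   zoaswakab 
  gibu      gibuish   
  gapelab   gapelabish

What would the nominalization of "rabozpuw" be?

zurabozpuw

"rabozpuw" begins with r-. The one such stem in the data (ronnu → zuronnu) adds the prefix zu-, so the same rule applies.
The other patterns: stems beginning with z- insert -as- after the first vowel; stems beginning with g- add -ish; stems beginning with t- add -ast.
So rabozpuw → zurabozpuw.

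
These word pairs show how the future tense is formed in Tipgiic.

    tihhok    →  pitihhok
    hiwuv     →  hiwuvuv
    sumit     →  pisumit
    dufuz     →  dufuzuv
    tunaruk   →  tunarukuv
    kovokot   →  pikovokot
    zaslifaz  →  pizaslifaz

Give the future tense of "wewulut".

"wewulut" has last vowel 'u'. The stems whose last vowel is 'u' (hiwuv → hiwuvuv, tunaruk → tunarukuv, dufuz → dufuzuv) add -uv.
The other pattern: stems whose last vowel is 'a', 'i' or 'o' add the prefix pi-.
So wewulut → wewulutuv.

wewulutuv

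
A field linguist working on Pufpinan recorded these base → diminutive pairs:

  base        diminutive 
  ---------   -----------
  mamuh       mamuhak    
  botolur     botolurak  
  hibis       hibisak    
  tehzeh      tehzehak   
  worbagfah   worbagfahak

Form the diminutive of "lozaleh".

lozalehak

Every pair shown (mamuh → mamuhak, botolur → botolurak, hibis → hibisak, …) follows the same rule: add -ak.
So lozaleh → lozalehak.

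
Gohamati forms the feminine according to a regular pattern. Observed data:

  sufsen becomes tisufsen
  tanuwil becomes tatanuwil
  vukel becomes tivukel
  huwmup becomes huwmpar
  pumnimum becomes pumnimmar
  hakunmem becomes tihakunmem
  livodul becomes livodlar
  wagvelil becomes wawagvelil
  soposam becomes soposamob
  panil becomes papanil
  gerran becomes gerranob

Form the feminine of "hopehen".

tihopehen

gerran and sufsen both end in -n yet inflect differently (gerranob, tisufsen), so the final letter is not what conditions the rule; the last vowel is.
"hopehen" has last vowel 'e'. The stems whose last vowel is 'e' (vukel → tivukel, sufsen → tisufsen, hakunmem → tihakunmem) add the prefix ti-.
So hopehen → tihopehen.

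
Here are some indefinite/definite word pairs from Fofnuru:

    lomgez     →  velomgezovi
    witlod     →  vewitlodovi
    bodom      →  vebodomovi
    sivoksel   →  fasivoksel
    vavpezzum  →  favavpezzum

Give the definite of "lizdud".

bodom and vavpezzum both end in -m yet inflect differently (vebodomovi, favavpezzum), so the final letter is not what conditions the rule; the number of vowels is.
"lizdud" has 2 vowels. The stems with 2 vowels (lomgez → velomgezovi, witlod → vewitlodovi, bodom → vebodomovi) add ve- … -ovi around the stem.
So lizdud → velizdudovi.

velizdudovi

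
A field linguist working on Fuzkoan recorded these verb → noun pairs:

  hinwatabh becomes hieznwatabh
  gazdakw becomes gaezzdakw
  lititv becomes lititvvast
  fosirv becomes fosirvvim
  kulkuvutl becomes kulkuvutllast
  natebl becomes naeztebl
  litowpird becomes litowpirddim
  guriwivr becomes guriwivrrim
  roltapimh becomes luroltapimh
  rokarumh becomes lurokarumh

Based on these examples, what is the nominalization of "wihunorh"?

fosirv and lititv both end in -v yet inflect differently (fosirvvim, lititvvast), so the final letter is not what conditions the rule; the second-to-last letter is.
"wihunorh" has second-to-last letter 'r'. The stems whose second-to-last letter is 'r' (litowpird → litowpirddim, fosirv → fosirvvim) double the final consonant and add -im.
So wihunorh → wihunorhhim.

wihunorhhim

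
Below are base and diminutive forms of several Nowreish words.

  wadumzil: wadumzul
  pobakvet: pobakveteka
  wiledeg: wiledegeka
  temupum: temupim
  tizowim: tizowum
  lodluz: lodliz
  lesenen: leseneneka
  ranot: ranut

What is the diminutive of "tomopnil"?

pobakvet and ranot both end in -t yet inflect differently (pobakveteka, ranut), so the final letter is not what conditions the rule; the last vowel is.
"tomopnil" has last vowel 'i'. The stems whose last vowel is 'i' (wadumzil → wadumzul, tizowim → tizowum) change the last vowel to 'u'.
The other patterns: stems whose last vowel is 'e' add -eka; stems whose last vowel is 'u' change the last vowel to 'i'.
So tomopnil → tomopnul.

tomopnul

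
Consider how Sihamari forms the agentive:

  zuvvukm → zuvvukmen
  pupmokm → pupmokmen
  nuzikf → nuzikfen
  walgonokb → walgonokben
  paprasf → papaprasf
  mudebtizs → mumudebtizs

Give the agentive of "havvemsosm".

nuzikf and paprasf both end in -f yet inflect differently (nuzikfen, papaprasf), so the final letter is not what conditions the rule; the second-to-last letter is.
"havvemsosm" has second-to-last letter 's'. The one such stem in the data (paprasf → papaprasf) repeats the first consonant+vowel as a prefix (as does mudebtizs), so the same rule applies.
The other pattern: stems whose second-to-last letter is 'k' add -en.
So havvemsosm → hahavvemsosm.

hahavvemsosm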